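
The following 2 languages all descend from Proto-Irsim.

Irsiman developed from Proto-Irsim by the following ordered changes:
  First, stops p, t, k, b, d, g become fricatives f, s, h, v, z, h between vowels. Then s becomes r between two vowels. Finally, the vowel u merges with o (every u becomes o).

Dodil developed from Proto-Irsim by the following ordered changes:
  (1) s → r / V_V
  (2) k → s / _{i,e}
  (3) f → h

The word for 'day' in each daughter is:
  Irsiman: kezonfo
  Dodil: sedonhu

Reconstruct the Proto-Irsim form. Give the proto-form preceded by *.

Position 7: Irsiman has o, Dodil has u. Dodil preserves u here (none of its changes turn any other segment into u), so the proto-segment is *u.
Position 6: Irsiman has f, Dodil has h. Taking the neighbouring segments as reconstructed: Irsiman f can only go back to *f; Dodil h could go back to *f or *h — the one source consistent with every daughter is *f.
Position 1: Irsiman has k, Dodil has s. Irsiman preserves k here (none of its changes turn any other segment into k), so the proto-segment is *k.
This points to *kedonfu. Verify forward in each daughter:
Irsiman: *kedonfu
  kedonfu → kezonfu   [intervocalic lenition]
  kezonfu (rule 2 does not apply)
  kezonfu → kezonfo   [vowel merger]
  giving Irsiman kezonfo.
Dodil: *kedonfu
  kedonfu (rule 1 does not apply)
  kedonfu → sedonfu   [palatalisation]
  sedonfu → sedonhu   [unconditioned shift]
  giving Dodil sedonhu.
Only *kedonfu yields all of Irsiman kezonfo, Dodil sedonhu.

*kedonfu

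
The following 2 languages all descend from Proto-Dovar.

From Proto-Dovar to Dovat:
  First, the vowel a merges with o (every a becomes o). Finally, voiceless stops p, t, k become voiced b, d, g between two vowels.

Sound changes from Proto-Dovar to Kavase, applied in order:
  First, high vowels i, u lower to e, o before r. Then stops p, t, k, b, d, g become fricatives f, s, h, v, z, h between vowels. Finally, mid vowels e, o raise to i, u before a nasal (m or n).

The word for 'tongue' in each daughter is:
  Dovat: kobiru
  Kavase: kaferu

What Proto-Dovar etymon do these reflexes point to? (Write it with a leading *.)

Position 2: Dovat has o, Kavase has a. Kavase preserves a here (none of its changes turn any other segment into a), so the proto-segment is *a.
Position 3: Dovat has b, Kavase has f. Taking the neighbouring segments as reconstructed: Dovat b could go back to *p or *b; Kavase f could go back to *p or *f — the one source consistent with every daughter is *p.
Continuing position by position gives *kapiru; check it forward:
Dovat: *kapiru
  kapiru → kopiru   [vowel merger]
  kopiru → kobiru   [intervocalic voicing]
  giving Dovat kobiru.
Kavase: start from *kapiru.
  rule 1 (pre-rhotic lowering): kapiru → kaperu
  rule 2 (intervocalic lenition): kaperu → kaferu
  rule 3: no change — kaferu
  ⇒ Kavase kaferu
Only *kapiru yields all of Dovat kobiru, Kavase kaferu.

*kapiru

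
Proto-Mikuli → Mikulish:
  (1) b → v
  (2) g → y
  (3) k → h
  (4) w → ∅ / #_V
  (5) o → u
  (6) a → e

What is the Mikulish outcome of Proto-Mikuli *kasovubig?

hesuvuviy

Mikulish: *kasovubig > kasovuvig > kasovuviy > hasovuviy > hasuvuviy > hesuvuviy  (by unconditioned shift, unconditioned shift, unconditioned shift, vowel merger, vowel merger)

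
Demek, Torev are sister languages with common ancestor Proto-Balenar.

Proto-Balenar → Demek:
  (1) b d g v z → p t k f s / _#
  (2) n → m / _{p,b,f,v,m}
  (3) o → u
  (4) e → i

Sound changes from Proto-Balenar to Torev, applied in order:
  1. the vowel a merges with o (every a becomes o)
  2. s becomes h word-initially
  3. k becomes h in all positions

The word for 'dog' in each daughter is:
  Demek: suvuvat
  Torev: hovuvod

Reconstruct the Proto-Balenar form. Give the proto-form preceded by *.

*sovuvad

Position 2: Demek has u, Torev has o. Taking the neighbouring segments as reconstructed: Demek u could go back to *o or *u; Torev o could go back to *a or *o — the one source consistent with every daughter is *o.
Position 6: Demek has a, Torev has o. Demek preserves a here (none of its changes turn any other segment into a), so the proto-segment is *a.
Verify the candidate proto-form against each daughter:
Demek: *sovuvad > sovuvat > suvuvat  (by final devoicing, vowel merger)
Torev: *sovuvad
  sovuvad → sovuvod   [vowel merger]
  sovuvod → hovuvod   [debuccalisation]
  hovuvod (rule 3 does not apply)
  giving Torev hovuvod.
*sovuvad is the unique common source.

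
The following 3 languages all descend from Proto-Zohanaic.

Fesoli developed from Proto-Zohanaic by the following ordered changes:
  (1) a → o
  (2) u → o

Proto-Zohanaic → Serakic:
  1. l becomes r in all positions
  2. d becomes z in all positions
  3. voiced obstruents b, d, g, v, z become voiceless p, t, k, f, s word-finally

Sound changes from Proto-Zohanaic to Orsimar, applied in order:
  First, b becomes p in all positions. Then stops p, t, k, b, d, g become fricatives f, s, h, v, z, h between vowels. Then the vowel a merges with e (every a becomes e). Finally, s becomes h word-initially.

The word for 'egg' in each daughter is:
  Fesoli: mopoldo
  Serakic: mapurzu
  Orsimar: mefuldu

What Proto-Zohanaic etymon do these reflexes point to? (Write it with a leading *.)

Position 3: Fesoli has p, Serakic has p, Orsimar has f. Fesoli preserves p here (none of its changes turn any other segment into p), so the proto-segment is *p.
Position 4: Fesoli has o, Serakic has u, Orsimar has u. Serakic preserves u here (none of its changes turn any other segment into u), so the proto-segment is *u.
Verify the candidate proto-form against each daughter:
Fesoli: *mapuldu > mopuldu > mopoldo  (by vowel merger, vowel merger)
Serakic: *mapuldu
  mapuldu → mapurdu   [unconditioned shift]
  mapurdu → mapurzu   [unconditioned shift]
  mapurzu (rule 3 does not apply)
  giving Serakic mapurzu.
Orsimar: *mapuldu > mafuldu > mefuldu  (by intervocalic lenition, vowel merger)
Only *mapuldu yields all of Fesoli mopoldo, Serakic mapurzu, Orsimar mefuldu.

*mapuldu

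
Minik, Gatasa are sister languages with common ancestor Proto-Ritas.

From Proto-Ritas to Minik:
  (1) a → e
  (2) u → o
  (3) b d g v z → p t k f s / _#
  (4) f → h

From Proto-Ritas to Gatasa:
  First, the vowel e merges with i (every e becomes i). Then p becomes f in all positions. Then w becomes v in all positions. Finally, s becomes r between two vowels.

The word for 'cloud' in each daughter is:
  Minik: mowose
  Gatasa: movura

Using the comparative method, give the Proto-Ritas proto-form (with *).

Position 3: Minik has w, Gatasa has v. Minik preserves w here (none of its changes turn any other segment into w), so the proto-segment is *w.
Position 6: Minik has e, Gatasa has a. Gatasa preserves a here (none of its changes turn any other segment into a), so the proto-segment is *a.
Verify the candidate proto-form against each daughter:
Minik: start from *mowusa.
  rule 1 (vowel merger): mowusa → mowuse
  rule 2 (vowel merger): mowuse → mowose
  rule 3: no change — mowose
  rule 4: no change — mowose
  ⇒ Minik mowose
Gatasa: *mowusa > movusa > movura  (by unconditioned shift, rhotacism)
Only *mowusa yields all of Minik mowose, Gatasa movura.

*mowusa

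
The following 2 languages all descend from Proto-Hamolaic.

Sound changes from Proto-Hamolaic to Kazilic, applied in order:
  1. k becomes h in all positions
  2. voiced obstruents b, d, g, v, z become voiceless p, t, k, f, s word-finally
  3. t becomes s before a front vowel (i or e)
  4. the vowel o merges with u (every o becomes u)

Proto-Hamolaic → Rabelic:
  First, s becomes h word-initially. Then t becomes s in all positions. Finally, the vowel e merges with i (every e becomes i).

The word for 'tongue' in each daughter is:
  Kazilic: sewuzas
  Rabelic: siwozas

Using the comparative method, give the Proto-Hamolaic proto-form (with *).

*tewozas

Position 2: Kazilic has e, Rabelic has i. Kazilic preserves e here (none of its changes turn any other segment into e), so the proto-segment is *e.
Position 1: Kazilic has s, Rabelic has s. Taking the neighbouring segments as reconstructed: Kazilic s could go back to *t or *s; Rabelic s can only go back to *t — the one source consistent with every daughter is *t.
Verify the candidate proto-form against each daughter:
Kazilic: start from *tewozas.
  rule 1: no change — tewozas
  rule 2: no change — tewozas
  rule 3 (palatalisation): tewozas → sewozas
  rule 4 (vowel merger): sewozas → sewuzas
  ⇒ Kazilic sewuzas
Rabelic: *tewozas
  tewozas (rule 1 does not apply)
  tewozas → sewozas   [unconditioned shift]
  sewozas → siwozas   [vowel merger]
  giving Rabelic siwozas.
Only *tewozas yields all of Kazilic sewuzas, Rabelic siwozas.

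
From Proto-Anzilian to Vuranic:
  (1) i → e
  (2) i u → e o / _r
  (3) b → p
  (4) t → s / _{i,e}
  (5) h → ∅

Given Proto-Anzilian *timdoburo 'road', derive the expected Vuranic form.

Vuranic: start from *timdoburo.
  rule 1 (vowel merger): timdoburo → temdoburo
  rule 2 (pre-rhotic lowering): temdoburo → temdoboro
  rule 3 (unconditioned shift): temdoboro → temdoporo
  rule 4 (palatalisation): temdoporo → semdoporo
  rule 5: no change — semdoporo
  ⇒ Vuranic semdoporo

semdoporo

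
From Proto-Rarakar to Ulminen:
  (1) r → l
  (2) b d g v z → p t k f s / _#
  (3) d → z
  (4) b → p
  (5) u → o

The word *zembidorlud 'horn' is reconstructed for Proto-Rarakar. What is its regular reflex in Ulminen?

zempizollot

Ulminen: *zembidorlud > zembidollud > zembidollut > zembizollut > zempizollut > zempizollot  (by unconditioned shift, final devoicing, unconditioned shift, unconditioned shift, vowel merger)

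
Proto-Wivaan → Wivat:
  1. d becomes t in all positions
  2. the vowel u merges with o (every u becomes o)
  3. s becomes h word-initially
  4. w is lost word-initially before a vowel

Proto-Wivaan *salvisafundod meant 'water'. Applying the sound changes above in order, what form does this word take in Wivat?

Wivat: *salvisafundod > salvisafuntot > salvisafontot > halvisafontot  (by unconditioned shift, vowel merger, debuccalisation)

halvisafontot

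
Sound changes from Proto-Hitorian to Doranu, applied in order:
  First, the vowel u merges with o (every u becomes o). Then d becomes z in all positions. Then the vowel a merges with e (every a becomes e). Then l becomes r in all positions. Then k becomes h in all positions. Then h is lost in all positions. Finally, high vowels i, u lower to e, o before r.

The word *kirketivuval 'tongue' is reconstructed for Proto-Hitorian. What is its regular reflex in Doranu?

Doranu: *kirketivuval
  kirketivuval → kirketivoval   [vowel merger]
  kirketivoval (rule 2 does not apply)
  kirketivoval → kirketivovel   [vowel merger]
  kirketivovel → kirketivover   [unconditioned shift]
  kirketivover → hirhetivover   [unconditioned shift]
  hirhetivover → iretivover   [h-loss]
  iretivover → eretivover   [pre-rhotic lowering]
  giving Doranu eretivover.

eretivover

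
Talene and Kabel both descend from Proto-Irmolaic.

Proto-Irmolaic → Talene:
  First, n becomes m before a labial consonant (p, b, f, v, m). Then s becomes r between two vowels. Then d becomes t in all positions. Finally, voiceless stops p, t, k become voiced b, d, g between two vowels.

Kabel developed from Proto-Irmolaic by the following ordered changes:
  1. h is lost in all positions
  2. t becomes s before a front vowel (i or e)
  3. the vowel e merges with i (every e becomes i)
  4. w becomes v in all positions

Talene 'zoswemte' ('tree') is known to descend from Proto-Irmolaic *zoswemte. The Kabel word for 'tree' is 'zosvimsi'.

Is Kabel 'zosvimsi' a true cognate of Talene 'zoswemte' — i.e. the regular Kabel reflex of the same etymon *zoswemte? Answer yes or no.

Derive the expected Kabel reflex of *zoswemte:
Kabel: *zoswemte
  zoswemte (rule 1 does not apply)
  zoswemte → zoswemse   [palatalisation]
  zoswemse → zoswimsi   [vowel merger]
  zoswimsi → zosvimsi   [unconditioned shift]
  giving Kabel zosvimsi.
Kabel 'zosvimsi' matches the regular reflex exactly, so the pair is cognate.

yes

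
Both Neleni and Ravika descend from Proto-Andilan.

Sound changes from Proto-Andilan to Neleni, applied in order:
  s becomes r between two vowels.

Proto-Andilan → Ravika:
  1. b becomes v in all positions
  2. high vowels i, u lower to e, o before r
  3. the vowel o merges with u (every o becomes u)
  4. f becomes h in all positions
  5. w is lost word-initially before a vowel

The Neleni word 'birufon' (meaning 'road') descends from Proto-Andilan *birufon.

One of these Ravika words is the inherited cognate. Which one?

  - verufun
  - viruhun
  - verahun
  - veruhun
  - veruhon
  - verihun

veruhun

Ravika: *birufon
  birufon → virufon   [unconditioned shift]
  virufon → verufon   [pre-rhotic lowering]
  verufon → verufun   [vowel merger]
  verufun → veruhun   [unconditioned shift]
  veruhun (rule 5 does not apply)
  giving Ravika veruhun.
Among the options, 'veruhun' alone shows every Ravika change applied in order.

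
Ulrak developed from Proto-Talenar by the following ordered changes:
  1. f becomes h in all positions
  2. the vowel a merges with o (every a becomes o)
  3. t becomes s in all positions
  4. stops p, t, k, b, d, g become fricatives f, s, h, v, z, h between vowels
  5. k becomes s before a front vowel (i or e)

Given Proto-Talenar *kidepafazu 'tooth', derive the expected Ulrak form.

sizefohozu

Ulrak: *kidepafazu
  kidepafazu → kidepahazu   [unconditioned shift]
  kidepahazu → kidepohozu   [vowel merger]
  kidepohozu (rule 3 does not apply)
  kidepohozu → kizefohozu   [intervocalic lenition]
  kizefohozu → sizefohozu   [palatalisation]
  giving Ulrak sizefohozu.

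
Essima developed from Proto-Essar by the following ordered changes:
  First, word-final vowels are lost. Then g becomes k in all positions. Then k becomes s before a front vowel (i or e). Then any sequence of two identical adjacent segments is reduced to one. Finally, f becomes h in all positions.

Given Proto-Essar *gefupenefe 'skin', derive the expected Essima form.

Essima: *gefupenefe
  gefupenefe → gefupenef   [apocope]
  gefupenef → kefupenef   [unconditioned shift]
  kefupenef → sefupenef   [palatalisation]
  sefupenef (rule 4 does not apply)
  sefupenef → sehupeneh   [unconditioned shift]
  giving Essima sehupeneh.

sehupeneh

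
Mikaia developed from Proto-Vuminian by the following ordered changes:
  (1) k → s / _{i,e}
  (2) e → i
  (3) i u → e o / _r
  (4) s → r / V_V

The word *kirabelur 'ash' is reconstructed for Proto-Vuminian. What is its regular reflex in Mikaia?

Mikaia: *kirabelur
  kirabelur → sirabelur   [palatalisation]
  sirabelur → sirabilur   [vowel merger]
  sirabilur → serabilor   [pre-rhotic lowering]
  serabilor (rule 4 does not apply)
  giving Mikaia serabilor.

serabilor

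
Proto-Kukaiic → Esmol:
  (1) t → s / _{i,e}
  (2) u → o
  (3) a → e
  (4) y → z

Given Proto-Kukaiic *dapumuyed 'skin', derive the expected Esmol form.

depomozed

Esmol: start from *dapumuyed.
  rule 1: no change — dapumuyed
  rule 2 (vowel merger): dapumuyed → dapomoyed
  rule 3 (vowel merger): dapomoyed → depomoyed
  rule 4 (unconditioned shift): depomoyed → depomozed
  ⇒ Esmol depomozed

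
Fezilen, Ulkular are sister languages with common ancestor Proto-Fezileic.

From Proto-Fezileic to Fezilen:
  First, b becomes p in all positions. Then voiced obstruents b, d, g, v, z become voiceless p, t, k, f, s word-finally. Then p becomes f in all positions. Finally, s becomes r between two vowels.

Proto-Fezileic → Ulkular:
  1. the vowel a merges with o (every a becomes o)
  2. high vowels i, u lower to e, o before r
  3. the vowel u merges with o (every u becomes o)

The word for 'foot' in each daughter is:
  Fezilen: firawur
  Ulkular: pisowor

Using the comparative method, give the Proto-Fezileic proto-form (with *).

*pisawur

Position 4: Fezilen has a, Ulkular has o. Fezilen preserves a here (none of its changes turn any other segment into a), so the proto-segment is *a.
Position 3: Fezilen has r, Ulkular has s. Ulkular preserves s here (none of its changes turn any other segment into s), so the proto-segment is *s.
Position 6: Fezilen has u, Ulkular has o. Fezilen preserves u here (none of its changes turn any other segment into u), so the proto-segment is *u.
Verify the candidate proto-form against each daughter:
Fezilen: start from *pisawur.
  rule 1: no change — pisawur
  rule 2: no change — pisawur
  rule 3 (unconditioned shift): pisawur → fisawur
  rule 4 (rhotacism): fisawur → firawur
  ⇒ Fezilen firawur
Ulkular: *pisawur > pisowur > pisowor  (by vowel merger, pre-rhotic lowering)
Only *pisawur yields all of Fezilen firawur, Ulkular pisowor.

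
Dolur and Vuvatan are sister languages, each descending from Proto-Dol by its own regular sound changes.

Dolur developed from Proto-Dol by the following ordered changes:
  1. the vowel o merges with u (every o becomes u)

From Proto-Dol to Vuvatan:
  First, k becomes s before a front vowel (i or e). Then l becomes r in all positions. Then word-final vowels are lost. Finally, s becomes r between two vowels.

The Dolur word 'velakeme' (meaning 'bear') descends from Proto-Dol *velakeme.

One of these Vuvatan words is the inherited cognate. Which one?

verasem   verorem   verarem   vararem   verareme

verarem

Vuvatan: *velakeme
  velakeme → velaseme   [palatalisation]
  velaseme → veraseme   [unconditioned shift]
  veraseme → verasem   [apocope]
  verasem → verarem   [rhotacism]
  giving Vuvatan verarem.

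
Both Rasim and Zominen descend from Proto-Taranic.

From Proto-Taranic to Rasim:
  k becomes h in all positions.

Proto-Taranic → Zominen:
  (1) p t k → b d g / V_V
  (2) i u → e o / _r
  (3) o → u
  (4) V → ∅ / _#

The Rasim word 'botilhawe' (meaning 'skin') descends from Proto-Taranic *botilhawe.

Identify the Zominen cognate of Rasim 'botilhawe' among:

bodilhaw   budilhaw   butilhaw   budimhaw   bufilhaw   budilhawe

Zominen: *botilhawe > bodilhawe > budilhawe > budilhaw  (by intervocalic voicing, vowel merger, apocope)

budilhaw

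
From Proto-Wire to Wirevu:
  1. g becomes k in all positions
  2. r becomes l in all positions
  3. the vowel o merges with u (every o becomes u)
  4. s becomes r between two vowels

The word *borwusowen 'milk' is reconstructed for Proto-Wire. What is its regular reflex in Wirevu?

Wirevu: *borwusowen
  borwusowen (rule 1 does not apply)
  borwusowen → bolwusowen   [unconditioned shift]
  bolwusowen → bulwusuwen   [vowel merger]
  bulwusuwen → bulwuruwen   [rhotacism]
  giving Wirevu bulwuruwen.

bulwuruwen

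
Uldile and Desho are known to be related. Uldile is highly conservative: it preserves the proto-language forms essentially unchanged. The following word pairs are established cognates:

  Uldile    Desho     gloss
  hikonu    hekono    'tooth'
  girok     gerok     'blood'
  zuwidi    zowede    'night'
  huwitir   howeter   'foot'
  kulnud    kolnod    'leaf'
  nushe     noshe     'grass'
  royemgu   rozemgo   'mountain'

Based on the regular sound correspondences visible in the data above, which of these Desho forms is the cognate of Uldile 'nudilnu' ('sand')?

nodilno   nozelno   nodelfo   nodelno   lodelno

zuwidi ~ zowede, huwitir ~ howeter — Uldile u corresponds to Desho o after a consonant, before a consonant other than r, m, n, p, b, f, v.
hikonu ~ hekono, zuwidi ~ zowede — Uldile i corresponds to Desho e after a consonant, before a consonant other than r, m, n, p, b, f, v.
hikonu ~ hekono, royemgu ~ rozemgo — Uldile u corresponds to Desho o word-finally.
Applying these to Uldile 'nudilnu':
  nudilnu → nodilnu   (u→o after a consonant, before a consonant other than r, m, n, p, b, f, v)
  nodilnu → nodelnu   (i→e after a consonant, before a consonant other than r, m, n, p, b, f, v)
  nodelnu → nodelno   (u→o word-finally)
So the Desho cognate is 'nodelno'.

nodelno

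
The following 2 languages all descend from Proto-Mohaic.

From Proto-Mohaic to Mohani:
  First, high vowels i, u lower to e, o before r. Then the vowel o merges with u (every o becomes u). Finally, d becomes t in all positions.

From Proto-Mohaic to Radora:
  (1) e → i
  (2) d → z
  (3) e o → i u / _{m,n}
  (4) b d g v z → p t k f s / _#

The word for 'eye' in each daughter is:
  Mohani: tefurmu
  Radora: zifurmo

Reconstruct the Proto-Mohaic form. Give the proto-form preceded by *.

Position 7: Mohani has u, Radora has o. Radora preserves o here (none of its changes turn any other segment into o), so the proto-segment is *o.
Position 2: Mohani has e, Radora has i. Taking the neighbouring segments as reconstructed: Mohani e can only go back to *e; Radora i could go back to *e or *i — the one source consistent with every daughter is *e.
Position 1: Mohani has t, Radora has z. Taking the neighbouring segments as reconstructed: Mohani t could go back to *t or *d; Radora z could go back to *d or *z — the one source consistent with every daughter is *d.
This points to *defurmo. Verify forward in each daughter:
Mohani: start from *defurmo.
  rule 1 (pre-rhotic lowering): defurmo → deformo
  rule 2 (vowel merger): deformo → defurmu
  rule 3 (unconditioned shift): defurmu → tefurmu
  ⇒ Mohani tefurmu
Radora: *defurmo
  defurmo → difurmo   [vowel merger]
  difurmo → zifurmo   [unconditioned shift]
  zifurmo (rule 3 does not apply)
  zifurmo (rule 4 does not apply)
  giving Radora zifurmo.
Only *defurmo yields all of Mohani tefurmu, Radora zifurmo.

*defurmo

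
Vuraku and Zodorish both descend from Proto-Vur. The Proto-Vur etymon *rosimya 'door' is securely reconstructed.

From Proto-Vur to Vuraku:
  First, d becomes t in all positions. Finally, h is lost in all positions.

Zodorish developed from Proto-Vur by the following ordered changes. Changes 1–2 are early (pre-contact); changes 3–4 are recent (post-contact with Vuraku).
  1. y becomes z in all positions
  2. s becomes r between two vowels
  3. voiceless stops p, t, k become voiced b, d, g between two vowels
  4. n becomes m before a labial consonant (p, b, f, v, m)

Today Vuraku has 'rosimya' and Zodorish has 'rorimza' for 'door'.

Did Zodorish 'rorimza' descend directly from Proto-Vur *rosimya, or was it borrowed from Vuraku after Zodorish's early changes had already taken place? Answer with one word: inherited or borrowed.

If inherited, *rosimya would pass through all of Zodorish's changes:
Zodorish: *rosimya > rosimza > rorimza  (by unconditioned shift, rhotacism)
If borrowed from Vuraku 'rosimya' after the early changes, it would undergo only the recent ones:
  rule 3 (intervocalic voicing): no change (rosimya)
  rule 4 (nasal place assimilation): no change (rosimya)
  ⇒ as a loan: rosimya
Zodorish 'rorimza' matches the inherited outcome exactly, so it is an inherited cognate, not a loan.

inherited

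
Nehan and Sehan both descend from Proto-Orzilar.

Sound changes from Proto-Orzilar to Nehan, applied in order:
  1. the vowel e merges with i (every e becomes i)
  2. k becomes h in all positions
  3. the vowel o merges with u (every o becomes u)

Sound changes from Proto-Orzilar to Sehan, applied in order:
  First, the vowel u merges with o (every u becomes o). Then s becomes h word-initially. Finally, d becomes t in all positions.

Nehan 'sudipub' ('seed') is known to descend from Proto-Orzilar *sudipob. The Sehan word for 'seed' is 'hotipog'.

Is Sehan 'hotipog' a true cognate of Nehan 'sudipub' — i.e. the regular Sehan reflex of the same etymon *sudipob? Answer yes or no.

Derive the expected Sehan reflex of *sudipob:
Sehan: *sudipob
  sudipob → sodipob   [vowel merger]
  sodipob → hodipob   [debuccalisation]
  hodipob → hotipob   [unconditioned shift]
  giving Sehan hotipob.
The regular Sehan reflex would be 'hotipob', but the attested form is 'hotipog'. The correspondence is irregular, so they are not cognates (the Sehan form has a different source).

no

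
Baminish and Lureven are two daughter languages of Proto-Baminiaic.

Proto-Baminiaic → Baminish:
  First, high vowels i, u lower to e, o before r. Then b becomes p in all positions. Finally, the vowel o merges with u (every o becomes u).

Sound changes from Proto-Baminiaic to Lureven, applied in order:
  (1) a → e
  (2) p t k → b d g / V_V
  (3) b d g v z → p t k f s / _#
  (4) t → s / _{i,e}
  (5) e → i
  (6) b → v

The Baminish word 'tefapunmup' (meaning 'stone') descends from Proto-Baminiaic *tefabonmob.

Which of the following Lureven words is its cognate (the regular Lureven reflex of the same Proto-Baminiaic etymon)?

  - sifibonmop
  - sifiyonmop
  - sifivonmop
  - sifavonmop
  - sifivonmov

sifivonmop

Lureven: *tefabonmob
  tefabonmob → tefebonmob   [vowel merger]
  tefebonmob (rule 2 does not apply)
  tefebonmob → tefebonmop   [final devoicing]
  tefebonmop → sefebonmop   [palatalisation]
  sefebonmop → sifibonmop   [vowel merger]
  sifibonmop → sifivonmop   [unconditioned shift]
  giving Lureven sifivonmop.
Only 'sifivonmop' matches the regular Lureven development of *tefabonmob.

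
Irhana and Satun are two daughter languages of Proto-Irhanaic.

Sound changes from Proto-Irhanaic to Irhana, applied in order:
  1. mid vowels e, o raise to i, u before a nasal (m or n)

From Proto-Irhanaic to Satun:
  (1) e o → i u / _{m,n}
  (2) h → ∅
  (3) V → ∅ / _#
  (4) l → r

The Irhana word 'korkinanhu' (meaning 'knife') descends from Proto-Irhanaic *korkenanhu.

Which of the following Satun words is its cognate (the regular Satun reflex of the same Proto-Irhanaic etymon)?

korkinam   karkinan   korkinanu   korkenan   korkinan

korkinan

Satun: *korkenanhu
  korkenanhu → korkinanhu   [pre-nasal raising]
  korkinanhu → korkinanu   [h-loss]
  korkinanu → korkinan   [apocope]
  korkinan (rule 4 does not apply)
  giving Satun korkinan.
Among the options, 'korkinan' alone shows every Satun change applied in order.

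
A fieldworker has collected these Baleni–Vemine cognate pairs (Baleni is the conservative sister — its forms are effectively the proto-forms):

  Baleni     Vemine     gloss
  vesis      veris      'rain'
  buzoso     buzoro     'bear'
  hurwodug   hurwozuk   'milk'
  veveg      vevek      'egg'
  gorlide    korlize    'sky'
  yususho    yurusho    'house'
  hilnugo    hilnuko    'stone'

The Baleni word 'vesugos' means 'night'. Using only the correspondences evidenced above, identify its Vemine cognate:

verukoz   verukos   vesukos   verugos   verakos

verukos

yususho ~ yurusho — Baleni s corresponds to Vemine r between vowels (before a back vowel).
hilnugo ~ hilnuko — Baleni g corresponds to Vemine k between vowels (before a back vowel).
Applying these to Baleni 'vesugos':
  vesugos → verugos   (s→r between vowels (before a back vowel))
  verugos → verukos   (g→k between vowels (before a back vowel))
So the Vemine cognate is 'verukos'.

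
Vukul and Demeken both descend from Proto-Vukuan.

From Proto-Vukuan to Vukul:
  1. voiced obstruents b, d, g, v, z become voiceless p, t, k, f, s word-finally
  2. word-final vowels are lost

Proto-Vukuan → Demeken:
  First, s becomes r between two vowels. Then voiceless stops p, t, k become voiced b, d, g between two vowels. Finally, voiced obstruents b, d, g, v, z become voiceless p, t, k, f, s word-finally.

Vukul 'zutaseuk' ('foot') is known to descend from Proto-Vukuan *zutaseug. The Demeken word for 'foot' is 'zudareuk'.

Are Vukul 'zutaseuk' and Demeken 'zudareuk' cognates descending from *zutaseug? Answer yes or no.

yes

Derive the expected Demeken reflex of *zutaseug:
Demeken: *zutaseug
  zutaseug → zutareug   [rhotacism]
  zutareug → zudareug   [intervocalic voicing]
  zudareug → zudareuk   [final devoicing]
  giving Demeken zudareuk.
Demeken 'zudareuk' matches the regular reflex exactly, so the pair is cognate.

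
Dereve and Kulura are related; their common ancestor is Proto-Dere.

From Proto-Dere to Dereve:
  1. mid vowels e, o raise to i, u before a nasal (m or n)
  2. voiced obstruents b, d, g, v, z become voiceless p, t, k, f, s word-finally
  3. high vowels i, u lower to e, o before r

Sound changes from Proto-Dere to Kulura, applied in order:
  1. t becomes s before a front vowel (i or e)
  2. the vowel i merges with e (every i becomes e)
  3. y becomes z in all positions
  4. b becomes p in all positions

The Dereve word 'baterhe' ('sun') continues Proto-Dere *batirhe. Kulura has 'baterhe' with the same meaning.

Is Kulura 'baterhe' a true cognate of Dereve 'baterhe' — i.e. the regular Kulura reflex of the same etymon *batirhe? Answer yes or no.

Derive the expected Kulura reflex of *batirhe:
Kulura: *batirhe > basirhe > baserhe > paserhe  (by palatalisation, vowel merger, unconditioned shift)
The regular Kulura reflex would be 'paserhe', but the attested form is 'baterhe'. The correspondence is irregular, so they are not cognates (the Kulura form has a different source).

no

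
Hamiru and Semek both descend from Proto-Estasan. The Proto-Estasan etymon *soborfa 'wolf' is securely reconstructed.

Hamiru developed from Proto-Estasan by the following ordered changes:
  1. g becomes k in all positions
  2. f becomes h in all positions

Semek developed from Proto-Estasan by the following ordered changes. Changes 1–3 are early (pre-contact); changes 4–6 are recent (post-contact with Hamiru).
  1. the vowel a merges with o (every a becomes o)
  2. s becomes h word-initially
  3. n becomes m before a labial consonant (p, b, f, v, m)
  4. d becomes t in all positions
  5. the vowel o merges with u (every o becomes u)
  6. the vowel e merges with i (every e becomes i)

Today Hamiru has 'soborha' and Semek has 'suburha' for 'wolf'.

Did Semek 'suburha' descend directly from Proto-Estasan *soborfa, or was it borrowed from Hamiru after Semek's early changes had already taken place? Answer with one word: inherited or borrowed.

borrowed

If inherited, *soborfa would pass through all of Semek's changes:
Semek: start from *soborfa.
  rule 1 (vowel merger): soborfa → soborfo
  rule 2 (debuccalisation): soborfo → hoborfo
  rule 3: no change — hoborfo
  rule 4: no change — hoborfo
  rule 5 (vowel merger): hoborfo → huburfu
  rule 6: no change — huburfu
  ⇒ Semek huburfu
If borrowed from Hamiru 'soborha' after the early changes, it would undergo only the recent ones:
  rule 4 (unconditioned shift): no change (soborha)
  rule 5 (vowel merger): soborha → suburha
  rule 6 (vowel merger): no change (suburha)
  ⇒ as a loan: suburha
Semek 'suburha' matches the loan outcome 'suburha', not the inherited 'huburfu' — it skipped the early Semek changes, so it was borrowed from Hamiru.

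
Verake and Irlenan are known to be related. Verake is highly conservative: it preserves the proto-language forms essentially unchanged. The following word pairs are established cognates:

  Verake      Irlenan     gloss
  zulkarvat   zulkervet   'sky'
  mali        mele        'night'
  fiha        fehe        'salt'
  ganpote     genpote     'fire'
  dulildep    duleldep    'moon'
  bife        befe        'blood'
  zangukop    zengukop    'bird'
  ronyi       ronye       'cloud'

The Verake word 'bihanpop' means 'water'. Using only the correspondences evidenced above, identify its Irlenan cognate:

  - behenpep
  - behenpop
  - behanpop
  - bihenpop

behenpop

fiha ~ fehe, dulildep ~ duleldep — Verake i corresponds to Irlenan e after a consonant, before a consonant other than r, m, n, p, b, f, v.
ganpote ~ genpote, zangukop ~ zengukop — Verake a corresponds to Irlenan e after a consonant, before a nasal.
Applying these to Verake 'bihanpop':
  bihanpop → behanpop   (i→e after a consonant, before a consonant other than r, m, n, p, b, f, v)
  behanpop → behenpop   (a→e after a consonant, before a nasal)
So the Irlenan cognate is 'behenpop'.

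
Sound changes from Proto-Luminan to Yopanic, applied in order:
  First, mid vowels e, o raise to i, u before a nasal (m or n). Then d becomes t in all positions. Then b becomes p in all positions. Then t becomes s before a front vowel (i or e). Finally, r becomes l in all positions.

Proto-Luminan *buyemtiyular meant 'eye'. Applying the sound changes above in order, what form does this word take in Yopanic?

Yopanic: *buyemtiyular
  buyemtiyular → buyimtiyular   [pre-nasal raising]
  buyimtiyular (rule 2 does not apply)
  buyimtiyular → puyimtiyular   [unconditioned shift]
  puyimtiyular → puyimsiyular   [palatalisation]
  puyimsiyular → puyimsiyulal   [unconditioned shift]
  giving Yopanic puyimsiyulal.

puyimsiyulal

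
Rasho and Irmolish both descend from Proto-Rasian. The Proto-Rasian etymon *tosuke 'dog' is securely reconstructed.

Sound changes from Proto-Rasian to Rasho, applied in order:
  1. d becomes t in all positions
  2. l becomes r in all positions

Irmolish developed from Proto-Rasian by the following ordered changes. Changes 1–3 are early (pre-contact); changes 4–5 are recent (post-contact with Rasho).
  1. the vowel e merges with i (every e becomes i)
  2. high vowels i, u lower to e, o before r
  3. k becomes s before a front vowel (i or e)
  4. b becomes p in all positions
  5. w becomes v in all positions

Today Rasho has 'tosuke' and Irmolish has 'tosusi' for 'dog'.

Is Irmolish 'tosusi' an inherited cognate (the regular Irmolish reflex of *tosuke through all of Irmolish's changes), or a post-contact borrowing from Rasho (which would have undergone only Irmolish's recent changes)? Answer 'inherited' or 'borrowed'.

inherited

If inherited, *tosuke would pass through all of Irmolish's changes:
Irmolish: *tosuke
  tosuke → tosuki   [vowel merger]
  tosuki (rule 2 does not apply)
  tosuki → tosusi   [palatalisation]
  tosusi (rule 4 does not apply)
  tosusi (rule 5 does not apply)
  giving Irmolish tosusi.
If borrowed from Rasho 'tosuke' after the early changes, it would undergo only the recent ones:
  rule 4 (unconditioned shift): no change (tosuke)
  rule 5 (unconditioned shift): no change (tosuke)
  ⇒ as a loan: tosuke
Irmolish 'tosusi' matches the inherited outcome exactly, so it is an inherited cognate, not a loan.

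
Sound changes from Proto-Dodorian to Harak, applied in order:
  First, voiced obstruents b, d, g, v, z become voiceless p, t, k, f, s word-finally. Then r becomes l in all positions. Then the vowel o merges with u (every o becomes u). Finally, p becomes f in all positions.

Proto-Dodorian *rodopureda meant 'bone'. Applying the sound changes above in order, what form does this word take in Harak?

Harak: start from *rodopureda.
  rule 1: no change — rodopureda
  rule 2 (unconditioned shift): rodopureda → lodopuleda
  rule 3 (vowel merger): lodopuleda → ludupuleda
  rule 4 (unconditioned shift): ludupuleda → ludufuleda
  ⇒ Harak ludufuleda

ludufuleda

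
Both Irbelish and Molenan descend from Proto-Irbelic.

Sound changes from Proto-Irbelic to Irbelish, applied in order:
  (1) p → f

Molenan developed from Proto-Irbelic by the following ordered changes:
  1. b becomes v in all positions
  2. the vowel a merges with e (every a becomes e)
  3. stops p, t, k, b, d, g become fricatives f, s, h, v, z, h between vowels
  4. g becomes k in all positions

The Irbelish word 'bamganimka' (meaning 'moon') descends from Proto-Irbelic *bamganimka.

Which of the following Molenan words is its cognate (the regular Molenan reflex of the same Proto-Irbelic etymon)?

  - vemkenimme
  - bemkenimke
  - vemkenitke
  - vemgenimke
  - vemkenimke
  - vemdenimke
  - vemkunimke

vemkenimke

Molenan: *bamganimka
  bamganimka → vamganimka   [unconditioned shift]
  vamganimka → vemgenimke   [vowel merger]
  vemgenimke (rule 3 does not apply)
  vemgenimke → vemkenimke   [unconditioned shift]
  giving Molenan vemkenimke.
The other candidates each miss or misapply at least one Molenan change.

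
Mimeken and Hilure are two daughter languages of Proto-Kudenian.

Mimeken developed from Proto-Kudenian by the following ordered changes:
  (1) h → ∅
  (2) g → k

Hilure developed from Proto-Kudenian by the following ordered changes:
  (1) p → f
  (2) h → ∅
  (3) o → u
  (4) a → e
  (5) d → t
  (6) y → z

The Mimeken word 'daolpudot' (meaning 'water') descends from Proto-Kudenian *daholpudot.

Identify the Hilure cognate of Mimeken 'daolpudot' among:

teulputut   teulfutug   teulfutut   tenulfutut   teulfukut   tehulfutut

Hilure: *daholpudot > daholfudot > daolfudot > daulfudut > deulfudut > teulfutut  (by unconditioned shift, h-loss, vowel merger, vowel merger, unconditioned shift)
Among the options, 'teulfutut' alone shows every Hilure change applied in order.

teulfutut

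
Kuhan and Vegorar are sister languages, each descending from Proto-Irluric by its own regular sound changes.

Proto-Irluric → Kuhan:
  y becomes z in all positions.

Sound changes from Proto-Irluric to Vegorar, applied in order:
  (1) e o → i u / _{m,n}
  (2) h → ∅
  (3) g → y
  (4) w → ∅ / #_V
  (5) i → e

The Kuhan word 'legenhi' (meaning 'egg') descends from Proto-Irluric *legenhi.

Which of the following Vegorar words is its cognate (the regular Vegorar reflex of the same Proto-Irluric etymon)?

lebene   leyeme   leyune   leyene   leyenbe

leyene

Vegorar: *legenhi > leginhi > legini > leyini > leyene  (by pre-nasal raising, h-loss, unconditioned shift, vowel merger)
Only 'leyene' matches the regular Vegorar development of *legenhi.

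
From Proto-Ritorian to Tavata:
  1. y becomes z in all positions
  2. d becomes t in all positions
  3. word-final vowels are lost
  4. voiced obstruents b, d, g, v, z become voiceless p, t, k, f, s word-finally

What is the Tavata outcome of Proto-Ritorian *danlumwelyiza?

tanlumwelzis

Tavata: *danlumwelyiza > danlumwelziza > tanlumwelziza > tanlumwelziz > tanlumwelzis  (by unconditioned shift, unconditioned shift, apocope, final devoicing)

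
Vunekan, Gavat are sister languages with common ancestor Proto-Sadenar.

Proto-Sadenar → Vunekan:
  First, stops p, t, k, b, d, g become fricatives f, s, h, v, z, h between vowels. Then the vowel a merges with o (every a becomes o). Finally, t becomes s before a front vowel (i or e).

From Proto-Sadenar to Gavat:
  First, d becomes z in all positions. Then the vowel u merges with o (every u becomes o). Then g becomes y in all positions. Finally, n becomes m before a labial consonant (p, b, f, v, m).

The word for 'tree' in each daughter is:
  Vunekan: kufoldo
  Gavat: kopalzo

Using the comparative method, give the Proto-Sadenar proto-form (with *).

*kupaldo

Position 3: Vunekan has f, Gavat has p. Gavat preserves p here (none of its changes turn any other segment into p), so the proto-segment is *p.
Position 6: Vunekan has d, Gavat has z. Vunekan preserves d here (none of its changes turn any other segment into d), so the proto-segment is *d.
Position 2: Vunekan has u, Gavat has o. Vunekan preserves u here (none of its changes turn any other segment into u), so the proto-segment is *u.
Continuing position by position gives *kupaldo; check it forward:
Vunekan: *kupaldo > kufaldo > kufoldo  (by intervocalic lenition, vowel merger)
Gavat: *kupaldo
  kupaldo → kupalzo   [unconditioned shift]
  kupalzo → kopalzo   [vowel merger]
  kopalzo (rule 3 does not apply)
  kopalzo (rule 4 does not apply)
  giving Gavat kopalzo.
*kupaldo is the unique common source.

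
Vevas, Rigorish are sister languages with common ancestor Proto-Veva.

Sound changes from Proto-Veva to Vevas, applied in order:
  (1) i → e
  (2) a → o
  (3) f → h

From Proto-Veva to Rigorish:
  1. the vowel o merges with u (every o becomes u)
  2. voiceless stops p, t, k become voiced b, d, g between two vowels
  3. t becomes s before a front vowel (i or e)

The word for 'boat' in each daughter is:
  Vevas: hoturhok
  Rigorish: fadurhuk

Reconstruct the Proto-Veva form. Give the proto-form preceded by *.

*faturhok

Position 2: Vevas has o, Rigorish has a. Rigorish preserves a here (none of its changes turn any other segment into a), so the proto-segment is *a.
Position 7: Vevas has o, Rigorish has u. Taking the neighbouring segments as reconstructed: Vevas o could go back to *a or *o; Rigorish u could go back to *o or *u — the one source consistent with every daughter is *o.
Position 1: Vevas has h, Rigorish has f. Rigorish preserves f here (none of its changes turn any other segment into f), so the proto-segment is *f.
This points to *faturhok. Verify forward in each daughter:
Vevas: *faturhok > foturhok > hoturhok  (by vowel merger, unconditioned shift)
Rigorish: *faturhok
  faturhok → faturhuk   [vowel merger]
  faturhuk → fadurhuk   [intervocalic voicing]
  fadurhuk (rule 3 does not apply)
  giving Rigorish fadurhuk.
Only *faturhok yields all of Vevas hoturhok, Rigorish fadurhuk.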